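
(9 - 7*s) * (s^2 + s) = -7*s^3 + 2*s^2 + 9*s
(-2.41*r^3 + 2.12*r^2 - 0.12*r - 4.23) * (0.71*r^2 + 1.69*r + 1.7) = -1.7111*r^5 - 2.5677*r^4 - 0.599400000000001*r^3 + 0.3979*r^2 - 7.3527*r - 7.191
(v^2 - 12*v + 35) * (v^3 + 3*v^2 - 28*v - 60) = v^5 - 9*v^4 - 29*v^3 + 381*v^2 - 260*v - 2100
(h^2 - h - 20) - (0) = h^2 - h - 20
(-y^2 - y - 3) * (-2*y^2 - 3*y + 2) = 2*y^4 + 5*y^3 + 7*y^2 + 7*y - 6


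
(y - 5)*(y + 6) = y^2 + y - 30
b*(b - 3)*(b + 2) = b^3 - b^2 - 6*b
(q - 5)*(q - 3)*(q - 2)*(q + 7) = q^4 - 3*q^3 - 39*q^2 + 187*q - 210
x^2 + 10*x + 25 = (x + 5)^2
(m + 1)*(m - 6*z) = m^2 - 6*m*z + m - 6*z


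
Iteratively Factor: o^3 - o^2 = (o - 1)*(o^2) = o*(o - 1)*(o)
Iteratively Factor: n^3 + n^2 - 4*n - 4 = (n + 1)*(n^2 - 4) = (n - 2)*(n + 1)*(n + 2)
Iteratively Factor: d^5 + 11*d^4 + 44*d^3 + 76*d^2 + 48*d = (d + 4)*(d^4 + 7*d^3 + 16*d^2 + 12*d) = (d + 3)*(d + 4)*(d^3 + 4*d^2 + 4*d) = d*(d + 3)*(d + 4)*(d^2 + 4*d + 4) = d*(d + 2)*(d + 3)*(d + 4)*(d + 2)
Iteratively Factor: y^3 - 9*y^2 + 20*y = (y)*(y^2 - 9*y + 20) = y*(y - 5)*(y - 4)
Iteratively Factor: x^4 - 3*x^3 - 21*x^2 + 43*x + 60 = (x + 1)*(x^3 - 4*x^2 - 17*x + 60) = (x - 5)*(x + 1)*(x^2 + x - 12) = (x - 5)*(x - 3)*(x + 1)*(x + 4)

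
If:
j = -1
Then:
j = -1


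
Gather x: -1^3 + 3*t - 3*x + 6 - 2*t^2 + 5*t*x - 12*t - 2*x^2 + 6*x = -2*t^2 - 9*t - 2*x^2 + x*(5*t + 3) + 5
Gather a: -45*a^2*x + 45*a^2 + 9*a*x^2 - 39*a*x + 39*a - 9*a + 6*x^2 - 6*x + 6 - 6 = a^2*(45 - 45*x) + a*(9*x^2 - 39*x + 30) + 6*x^2 - 6*x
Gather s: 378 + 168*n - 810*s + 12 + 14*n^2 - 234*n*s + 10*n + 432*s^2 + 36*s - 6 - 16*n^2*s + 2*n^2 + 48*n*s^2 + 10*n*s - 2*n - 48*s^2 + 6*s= 16*n^2 + 176*n + s^2*(48*n + 384) + s*(-16*n^2 - 224*n - 768) + 384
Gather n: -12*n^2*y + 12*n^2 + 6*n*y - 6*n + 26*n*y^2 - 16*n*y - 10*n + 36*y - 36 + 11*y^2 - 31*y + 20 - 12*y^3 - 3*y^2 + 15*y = n^2*(12 - 12*y) + n*(26*y^2 - 10*y - 16) - 12*y^3 + 8*y^2 + 20*y - 16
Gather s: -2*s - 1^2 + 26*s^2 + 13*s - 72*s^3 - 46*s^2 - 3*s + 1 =-72*s^3 - 20*s^2 + 8*s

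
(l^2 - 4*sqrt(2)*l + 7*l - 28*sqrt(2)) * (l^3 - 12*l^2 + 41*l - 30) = l^5 - 4*sqrt(2)*l^4 - 5*l^4 - 43*l^3 + 20*sqrt(2)*l^3 + 172*sqrt(2)*l^2 + 257*l^2 - 1028*sqrt(2)*l - 210*l + 840*sqrt(2)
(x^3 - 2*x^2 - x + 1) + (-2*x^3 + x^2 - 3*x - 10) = -x^3 - x^2 - 4*x - 9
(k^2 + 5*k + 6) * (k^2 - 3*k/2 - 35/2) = k^4 + 7*k^3/2 - 19*k^2 - 193*k/2 - 105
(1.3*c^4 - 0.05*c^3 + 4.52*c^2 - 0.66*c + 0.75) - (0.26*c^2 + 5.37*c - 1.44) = 1.3*c^4 - 0.05*c^3 + 4.26*c^2 - 6.03*c + 2.19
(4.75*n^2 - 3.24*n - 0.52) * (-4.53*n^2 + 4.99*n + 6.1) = -21.5175*n^4 + 38.3797*n^3 + 15.163*n^2 - 22.3588*n - 3.172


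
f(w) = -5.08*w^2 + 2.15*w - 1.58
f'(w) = 2.15 - 10.16*w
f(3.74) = -64.60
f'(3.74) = -35.85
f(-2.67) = -43.54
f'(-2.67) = 29.28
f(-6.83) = -253.24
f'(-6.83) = 71.54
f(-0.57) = -4.46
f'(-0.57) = 7.94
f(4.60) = -99.18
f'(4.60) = -44.59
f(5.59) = -148.30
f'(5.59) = -54.64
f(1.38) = -8.29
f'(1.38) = -11.87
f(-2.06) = -27.57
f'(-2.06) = 23.08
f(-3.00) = -53.75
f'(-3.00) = 32.63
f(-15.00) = -1176.83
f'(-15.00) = 154.55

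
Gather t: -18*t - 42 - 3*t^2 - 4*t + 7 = -3*t^2 - 22*t - 35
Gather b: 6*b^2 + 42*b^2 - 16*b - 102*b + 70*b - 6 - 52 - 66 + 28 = 48*b^2 - 48*b - 96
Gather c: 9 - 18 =-9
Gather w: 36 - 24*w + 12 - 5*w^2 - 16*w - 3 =-5*w^2 - 40*w + 45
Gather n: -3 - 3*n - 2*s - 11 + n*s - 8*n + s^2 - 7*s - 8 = n*(s - 11) + s^2 - 9*s - 22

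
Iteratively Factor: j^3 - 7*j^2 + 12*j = (j - 3)*(j^2 - 4*j) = j*(j - 3)*(j - 4)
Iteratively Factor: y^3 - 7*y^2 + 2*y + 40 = (y + 2)*(y^2 - 9*y + 20) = (y - 5)*(y + 2)*(y - 4)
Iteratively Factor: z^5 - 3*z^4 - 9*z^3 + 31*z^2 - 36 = (z + 3)*(z^4 - 6*z^3 + 9*z^2 + 4*z - 12) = (z - 3)*(z + 3)*(z^3 - 3*z^2 + 4) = (z - 3)*(z - 2)*(z + 3)*(z^2 - z - 2) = (z - 3)*(z - 2)*(z + 1)*(z + 3)*(z - 2)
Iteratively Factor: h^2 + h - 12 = (h + 4)*(h - 3)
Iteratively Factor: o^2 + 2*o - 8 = (o - 2)*(o + 4)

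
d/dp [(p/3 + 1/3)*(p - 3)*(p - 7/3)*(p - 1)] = 4*p^3/3 - 16*p^2/3 + 4*p + 16/9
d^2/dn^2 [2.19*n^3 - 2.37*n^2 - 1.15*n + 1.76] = 13.14*n - 4.74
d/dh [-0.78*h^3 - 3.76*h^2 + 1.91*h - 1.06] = -2.34*h^2 - 7.52*h + 1.91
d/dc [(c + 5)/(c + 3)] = -2/(c + 3)^2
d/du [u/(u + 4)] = 4/(u + 4)^2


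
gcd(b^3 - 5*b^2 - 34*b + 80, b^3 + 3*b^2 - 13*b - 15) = b + 5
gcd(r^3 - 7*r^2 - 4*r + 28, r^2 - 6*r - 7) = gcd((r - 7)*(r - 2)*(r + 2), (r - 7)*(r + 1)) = r - 7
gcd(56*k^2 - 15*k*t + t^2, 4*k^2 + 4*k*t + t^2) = 1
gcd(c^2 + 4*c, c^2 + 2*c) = c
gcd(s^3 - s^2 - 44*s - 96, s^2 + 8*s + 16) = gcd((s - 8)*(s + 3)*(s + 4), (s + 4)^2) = s + 4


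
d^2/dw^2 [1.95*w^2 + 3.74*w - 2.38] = 3.90000000000000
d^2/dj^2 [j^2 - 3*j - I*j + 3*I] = 2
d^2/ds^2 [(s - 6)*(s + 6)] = 2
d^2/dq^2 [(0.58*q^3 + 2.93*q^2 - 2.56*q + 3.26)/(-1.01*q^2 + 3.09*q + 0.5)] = (8.88178419700125e-16*q^5 - 5.32907051820075e-15*q^4 - 24.727158*q^3 - 34.207656*q^2 + 67.931604*q - 74.921612)/(1.030301*q^6 - 9.456327*q^5 + 27.400593*q^4 - 20.140929*q^3 - 13.56465*q^2 - 2.3175*q - 0.125)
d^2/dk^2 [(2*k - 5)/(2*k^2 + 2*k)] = (3*k*(1 - 2*k)*(k + 1) + (2*k - 5)*(2*k + 1)^2)/(k^3*(k + 1)^3)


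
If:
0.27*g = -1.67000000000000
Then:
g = -6.19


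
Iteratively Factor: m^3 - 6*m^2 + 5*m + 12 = (m - 3)*(m^2 - 3*m - 4) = (m - 3)*(m + 1)*(m - 4)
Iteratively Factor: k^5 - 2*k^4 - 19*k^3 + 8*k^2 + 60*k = (k - 2)*(k^4 - 19*k^2 - 30*k) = k*(k - 2)*(k^3 - 19*k - 30) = k*(k - 5)*(k - 2)*(k^2 + 5*k + 6) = k*(k - 5)*(k - 2)*(k + 3)*(k + 2)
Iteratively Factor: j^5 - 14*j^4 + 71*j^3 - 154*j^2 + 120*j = (j - 2)*(j^4 - 12*j^3 + 47*j^2 - 60*j) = (j - 3)*(j - 2)*(j^3 - 9*j^2 + 20*j) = j*(j - 3)*(j - 2)*(j^2 - 9*j + 20) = j*(j - 5)*(j - 3)*(j - 2)*(j - 4)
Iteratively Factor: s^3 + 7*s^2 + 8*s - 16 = (s + 4)*(s^2 + 3*s - 4) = (s + 4)^2*(s - 1)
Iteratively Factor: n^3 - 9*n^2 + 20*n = (n)*(n^2 - 9*n + 20) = n*(n - 4)*(n - 5)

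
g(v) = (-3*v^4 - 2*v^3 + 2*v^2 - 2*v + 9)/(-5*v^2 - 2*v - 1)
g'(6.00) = 7.36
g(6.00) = 22.03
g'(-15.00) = -17.84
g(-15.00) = 131.97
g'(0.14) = 16.83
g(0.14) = -6.35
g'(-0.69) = -12.01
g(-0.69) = -5.65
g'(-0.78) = -9.70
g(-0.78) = -4.68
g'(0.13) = 17.20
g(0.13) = -6.52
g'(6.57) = 8.04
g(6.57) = 26.42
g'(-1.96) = -2.96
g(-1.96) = 0.53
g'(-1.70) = -3.03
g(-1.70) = -0.24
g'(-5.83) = -6.87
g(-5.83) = 18.71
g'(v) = (10*v + 2)*(-3*v^4 - 2*v^3 + 2*v^2 - 2*v + 9)/(-5*v^2 - 2*v - 1)^2 + (-12*v^3 - 6*v^2 + 4*v - 2)/(-5*v^2 - 2*v - 1)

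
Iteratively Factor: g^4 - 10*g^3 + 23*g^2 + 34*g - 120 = (g - 3)*(g^3 - 7*g^2 + 2*g + 40) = (g - 4)*(g - 3)*(g^2 - 3*g - 10) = (g - 5)*(g - 4)*(g - 3)*(g + 2)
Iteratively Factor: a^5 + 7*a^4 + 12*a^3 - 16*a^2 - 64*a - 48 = (a + 2)*(a^4 + 5*a^3 + 2*a^2 - 20*a - 24) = (a - 2)*(a + 2)*(a^3 + 7*a^2 + 16*a + 12) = (a - 2)*(a + 2)^2*(a^2 + 5*a + 6) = (a - 2)*(a + 2)^3*(a + 3)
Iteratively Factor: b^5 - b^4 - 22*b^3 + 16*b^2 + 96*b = (b - 3)*(b^4 + 2*b^3 - 16*b^2 - 32*b) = (b - 3)*(b + 4)*(b^3 - 2*b^2 - 8*b) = (b - 3)*(b + 2)*(b + 4)*(b^2 - 4*b) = (b - 4)*(b - 3)*(b + 2)*(b + 4)*(b)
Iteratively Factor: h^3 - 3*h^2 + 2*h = (h - 1)*(h^2 - 2*h) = h*(h - 1)*(h - 2)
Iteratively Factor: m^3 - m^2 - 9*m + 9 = (m - 1)*(m^2 - 9) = (m - 3)*(m - 1)*(m + 3)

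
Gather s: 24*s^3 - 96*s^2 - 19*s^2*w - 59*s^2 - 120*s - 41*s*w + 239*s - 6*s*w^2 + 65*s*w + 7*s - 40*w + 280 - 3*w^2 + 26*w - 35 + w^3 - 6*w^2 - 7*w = 24*s^3 + s^2*(-19*w - 155) + s*(-6*w^2 + 24*w + 126) + w^3 - 9*w^2 - 21*w + 245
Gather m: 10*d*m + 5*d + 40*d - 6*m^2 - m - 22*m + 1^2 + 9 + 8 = 45*d - 6*m^2 + m*(10*d - 23) + 18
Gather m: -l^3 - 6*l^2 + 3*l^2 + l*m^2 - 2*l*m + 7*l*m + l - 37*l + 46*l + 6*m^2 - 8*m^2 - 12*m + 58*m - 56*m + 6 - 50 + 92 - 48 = -l^3 - 3*l^2 + 10*l + m^2*(l - 2) + m*(5*l - 10)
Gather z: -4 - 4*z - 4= -4*z - 8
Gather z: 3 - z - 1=2 - z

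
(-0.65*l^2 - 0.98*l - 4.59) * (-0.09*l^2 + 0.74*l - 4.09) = 0.0585*l^4 - 0.3928*l^3 + 2.3464*l^2 + 0.6116*l + 18.7731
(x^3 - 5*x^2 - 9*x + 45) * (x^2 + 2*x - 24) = x^5 - 3*x^4 - 43*x^3 + 147*x^2 + 306*x - 1080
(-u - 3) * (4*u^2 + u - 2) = -4*u^3 - 13*u^2 - u + 6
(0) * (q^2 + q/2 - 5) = 0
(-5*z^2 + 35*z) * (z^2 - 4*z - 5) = -5*z^4 + 55*z^3 - 115*z^2 - 175*z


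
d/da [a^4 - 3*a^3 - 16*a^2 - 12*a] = 4*a^3 - 9*a^2 - 32*a - 12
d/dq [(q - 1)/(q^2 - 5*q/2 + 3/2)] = -4/(4*q^2 - 12*q + 9)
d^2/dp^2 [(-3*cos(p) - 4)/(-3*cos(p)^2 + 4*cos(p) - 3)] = 2*(243*(1 - cos(2*p))^2*cos(p) + 180*(1 - cos(2*p))^2 + 966*cos(p) + 200*cos(2*p) - 144*cos(3*p) - 54*cos(5*p) - 1032)/(8*cos(p) - 3*cos(2*p) - 9)^3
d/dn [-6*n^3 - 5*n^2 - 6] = 2*n*(-9*n - 5)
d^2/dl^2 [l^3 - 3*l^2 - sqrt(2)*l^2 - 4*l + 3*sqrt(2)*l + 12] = 6*l - 6 - 2*sqrt(2)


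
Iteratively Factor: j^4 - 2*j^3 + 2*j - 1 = (j + 1)*(j^3 - 3*j^2 + 3*j - 1) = (j - 1)*(j + 1)*(j^2 - 2*j + 1) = (j - 1)^2*(j + 1)*(j - 1)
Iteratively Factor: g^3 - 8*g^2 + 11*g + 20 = (g - 4)*(g^2 - 4*g - 5) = (g - 5)*(g - 4)*(g + 1)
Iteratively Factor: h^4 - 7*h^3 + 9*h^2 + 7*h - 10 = (h - 2)*(h^3 - 5*h^2 - h + 5) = (h - 2)*(h + 1)*(h^2 - 6*h + 5) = (h - 2)*(h - 1)*(h + 1)*(h - 5)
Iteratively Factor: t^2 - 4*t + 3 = (t - 1)*(t - 3)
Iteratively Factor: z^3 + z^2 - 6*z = (z - 2)*(z^2 + 3*z) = (z - 2)*(z + 3)*(z)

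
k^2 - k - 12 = (k - 4)*(k + 3)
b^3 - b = b*(b - 1)*(b + 1)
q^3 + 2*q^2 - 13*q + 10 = (q - 2)*(q - 1)*(q + 5)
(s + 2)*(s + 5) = s^2 + 7*s + 10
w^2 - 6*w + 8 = (w - 4)*(w - 2)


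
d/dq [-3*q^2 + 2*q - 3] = 2 - 6*q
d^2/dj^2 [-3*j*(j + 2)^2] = -18*j - 24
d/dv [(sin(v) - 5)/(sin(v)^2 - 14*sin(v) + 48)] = (10*sin(v) + cos(v)^2 - 23)*cos(v)/(sin(v)^2 - 14*sin(v) + 48)^2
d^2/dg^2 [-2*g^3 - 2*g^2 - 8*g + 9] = -12*g - 4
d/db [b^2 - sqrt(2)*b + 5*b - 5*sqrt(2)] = 2*b - sqrt(2) + 5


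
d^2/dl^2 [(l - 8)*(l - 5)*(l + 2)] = 6*l - 22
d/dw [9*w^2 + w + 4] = 18*w + 1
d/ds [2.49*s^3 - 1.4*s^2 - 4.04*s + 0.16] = 7.47*s^2 - 2.8*s - 4.04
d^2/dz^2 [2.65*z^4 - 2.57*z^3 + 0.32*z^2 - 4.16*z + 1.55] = 31.8*z^2 - 15.42*z + 0.64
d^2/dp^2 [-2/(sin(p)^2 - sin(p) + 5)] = 2*(4*sin(p)^4 - 3*sin(p)^3 - 25*sin(p)^2 + 11*sin(p) + 8)/(sin(p)^2 - sin(p) + 5)^3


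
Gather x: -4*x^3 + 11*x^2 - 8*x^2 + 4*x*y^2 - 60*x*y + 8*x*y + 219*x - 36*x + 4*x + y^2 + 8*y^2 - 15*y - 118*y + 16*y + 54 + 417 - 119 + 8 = -4*x^3 + 3*x^2 + x*(4*y^2 - 52*y + 187) + 9*y^2 - 117*y + 360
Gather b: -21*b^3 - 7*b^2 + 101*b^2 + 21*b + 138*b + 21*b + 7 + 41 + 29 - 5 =-21*b^3 + 94*b^2 + 180*b + 72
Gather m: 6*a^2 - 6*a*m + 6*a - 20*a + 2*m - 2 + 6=6*a^2 - 14*a + m*(2 - 6*a) + 4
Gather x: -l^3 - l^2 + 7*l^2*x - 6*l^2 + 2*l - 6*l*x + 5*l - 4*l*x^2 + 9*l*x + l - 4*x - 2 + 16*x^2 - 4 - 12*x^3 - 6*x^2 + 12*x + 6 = -l^3 - 7*l^2 + 8*l - 12*x^3 + x^2*(10 - 4*l) + x*(7*l^2 + 3*l + 8)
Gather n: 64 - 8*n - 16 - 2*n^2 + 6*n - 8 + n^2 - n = -n^2 - 3*n + 40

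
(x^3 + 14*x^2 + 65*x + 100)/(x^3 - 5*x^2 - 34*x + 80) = (x^2 + 9*x + 20)/(x^2 - 10*x + 16)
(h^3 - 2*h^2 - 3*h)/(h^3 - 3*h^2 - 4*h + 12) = h*(h + 1)/(h^2 - 4)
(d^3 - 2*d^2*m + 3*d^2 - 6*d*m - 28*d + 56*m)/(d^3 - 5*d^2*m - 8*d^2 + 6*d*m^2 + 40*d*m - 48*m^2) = (d^2 + 3*d - 28)/(d^2 - 3*d*m - 8*d + 24*m)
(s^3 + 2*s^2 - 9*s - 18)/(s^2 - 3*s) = s + 5 + 6/s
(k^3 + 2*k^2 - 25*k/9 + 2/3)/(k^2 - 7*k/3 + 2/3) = (k^2 + 7*k/3 - 2)/(k - 2)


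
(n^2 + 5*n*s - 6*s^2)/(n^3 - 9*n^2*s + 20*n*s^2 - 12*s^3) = (n + 6*s)/(n^2 - 8*n*s + 12*s^2)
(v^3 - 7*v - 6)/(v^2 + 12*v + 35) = (v^3 - 7*v - 6)/(v^2 + 12*v + 35)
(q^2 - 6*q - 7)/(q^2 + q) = (q - 7)/q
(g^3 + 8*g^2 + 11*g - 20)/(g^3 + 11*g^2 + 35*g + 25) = (g^2 + 3*g - 4)/(g^2 + 6*g + 5)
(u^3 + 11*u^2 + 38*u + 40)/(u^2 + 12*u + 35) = (u^2 + 6*u + 8)/(u + 7)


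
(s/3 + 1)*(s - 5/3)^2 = s^3/3 - s^2/9 - 65*s/27 + 25/9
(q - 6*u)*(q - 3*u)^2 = q^3 - 12*q^2*u + 45*q*u^2 - 54*u^3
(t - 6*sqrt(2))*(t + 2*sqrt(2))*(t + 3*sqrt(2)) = t^3 - sqrt(2)*t^2 - 48*t - 72*sqrt(2)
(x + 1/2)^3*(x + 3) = x^4 + 9*x^3/2 + 21*x^2/4 + 19*x/8 + 3/8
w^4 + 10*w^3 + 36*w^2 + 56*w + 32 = (w + 2)^3*(w + 4)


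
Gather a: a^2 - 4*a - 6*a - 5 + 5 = a^2 - 10*a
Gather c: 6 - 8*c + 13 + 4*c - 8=11 - 4*c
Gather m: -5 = -5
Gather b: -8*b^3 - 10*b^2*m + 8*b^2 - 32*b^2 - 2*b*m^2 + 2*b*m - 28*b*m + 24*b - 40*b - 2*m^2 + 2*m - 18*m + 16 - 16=-8*b^3 + b^2*(-10*m - 24) + b*(-2*m^2 - 26*m - 16) - 2*m^2 - 16*m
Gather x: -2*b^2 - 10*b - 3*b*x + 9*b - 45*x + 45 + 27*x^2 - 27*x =-2*b^2 - b + 27*x^2 + x*(-3*b - 72) + 45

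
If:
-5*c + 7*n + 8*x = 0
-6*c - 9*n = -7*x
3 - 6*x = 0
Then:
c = 121/174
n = -13/174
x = 1/2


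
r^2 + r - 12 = (r - 3)*(r + 4)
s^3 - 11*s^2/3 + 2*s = s*(s - 3)*(s - 2/3)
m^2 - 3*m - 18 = (m - 6)*(m + 3)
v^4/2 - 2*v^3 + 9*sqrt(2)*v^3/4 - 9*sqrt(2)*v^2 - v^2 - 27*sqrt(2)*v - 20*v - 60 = (v/2 + sqrt(2))*(v - 6)*(v + 2)*(v + 5*sqrt(2)/2)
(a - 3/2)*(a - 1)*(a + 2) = a^3 - a^2/2 - 7*a/2 + 3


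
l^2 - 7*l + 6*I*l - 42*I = (l - 7)*(l + 6*I)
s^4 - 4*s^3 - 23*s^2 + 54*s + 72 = (s - 6)*(s - 3)*(s + 1)*(s + 4)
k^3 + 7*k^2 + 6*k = k*(k + 1)*(k + 6)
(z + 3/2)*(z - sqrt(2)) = z^2 - sqrt(2)*z + 3*z/2 - 3*sqrt(2)/2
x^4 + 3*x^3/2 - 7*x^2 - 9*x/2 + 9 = (x - 2)*(x - 1)*(x + 3/2)*(x + 3)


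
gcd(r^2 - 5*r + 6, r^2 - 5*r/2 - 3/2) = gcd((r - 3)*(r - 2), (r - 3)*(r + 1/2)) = r - 3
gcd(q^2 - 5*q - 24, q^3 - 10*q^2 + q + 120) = q^2 - 5*q - 24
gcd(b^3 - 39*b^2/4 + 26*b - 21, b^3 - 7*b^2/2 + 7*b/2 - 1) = b - 2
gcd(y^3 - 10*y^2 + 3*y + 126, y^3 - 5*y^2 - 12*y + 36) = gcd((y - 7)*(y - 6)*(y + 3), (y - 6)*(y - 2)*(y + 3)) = y^2 - 3*y - 18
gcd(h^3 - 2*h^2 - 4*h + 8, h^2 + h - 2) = h + 2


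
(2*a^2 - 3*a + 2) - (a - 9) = 2*a^2 - 4*a + 11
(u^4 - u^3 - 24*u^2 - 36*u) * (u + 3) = u^5 + 2*u^4 - 27*u^3 - 108*u^2 - 108*u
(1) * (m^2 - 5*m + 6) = m^2 - 5*m + 6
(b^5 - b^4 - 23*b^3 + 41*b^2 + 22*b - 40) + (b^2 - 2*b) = b^5 - b^4 - 23*b^3 + 42*b^2 + 20*b - 40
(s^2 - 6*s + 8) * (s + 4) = s^3 - 2*s^2 - 16*s + 32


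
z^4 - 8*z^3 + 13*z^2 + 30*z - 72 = (z - 4)*(z - 3)^2*(z + 2)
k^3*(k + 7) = k^4 + 7*k^3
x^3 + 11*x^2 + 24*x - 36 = (x - 1)*(x + 6)^2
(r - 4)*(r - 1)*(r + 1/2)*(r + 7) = r^4 + 5*r^3/2 - 30*r^2 + 25*r/2 + 14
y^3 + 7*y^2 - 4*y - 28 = (y - 2)*(y + 2)*(y + 7)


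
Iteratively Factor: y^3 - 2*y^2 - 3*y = (y - 3)*(y^2 + y) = y*(y - 3)*(y + 1)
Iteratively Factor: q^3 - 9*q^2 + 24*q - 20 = (q - 2)*(q^2 - 7*q + 10) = (q - 2)^2*(q - 5)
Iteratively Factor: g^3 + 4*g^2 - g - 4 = (g + 1)*(g^2 + 3*g - 4) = (g + 1)*(g + 4)*(g - 1)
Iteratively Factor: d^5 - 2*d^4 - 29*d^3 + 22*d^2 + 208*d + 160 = (d + 2)*(d^4 - 4*d^3 - 21*d^2 + 64*d + 80) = (d - 4)*(d + 2)*(d^3 - 21*d - 20) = (d - 4)*(d + 2)*(d + 4)*(d^2 - 4*d - 5) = (d - 4)*(d + 1)*(d + 2)*(d + 4)*(d - 5)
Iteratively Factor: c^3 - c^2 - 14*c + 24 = (c - 3)*(c^2 + 2*c - 8) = (c - 3)*(c - 2)*(c + 4)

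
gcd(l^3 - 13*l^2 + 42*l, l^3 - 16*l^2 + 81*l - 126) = l^2 - 13*l + 42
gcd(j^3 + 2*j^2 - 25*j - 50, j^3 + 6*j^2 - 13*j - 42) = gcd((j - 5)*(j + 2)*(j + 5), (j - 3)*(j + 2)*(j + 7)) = j + 2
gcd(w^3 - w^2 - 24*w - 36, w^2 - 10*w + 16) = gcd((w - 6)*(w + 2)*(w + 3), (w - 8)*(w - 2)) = 1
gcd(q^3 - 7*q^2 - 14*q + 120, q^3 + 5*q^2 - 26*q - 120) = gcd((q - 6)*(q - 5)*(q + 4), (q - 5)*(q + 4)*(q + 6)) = q^2 - q - 20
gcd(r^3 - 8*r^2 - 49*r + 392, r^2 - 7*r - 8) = r - 8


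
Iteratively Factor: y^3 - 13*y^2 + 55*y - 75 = (y - 5)*(y^2 - 8*y + 15) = (y - 5)^2*(y - 3)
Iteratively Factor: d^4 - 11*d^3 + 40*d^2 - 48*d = (d - 4)*(d^3 - 7*d^2 + 12*d) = d*(d - 4)*(d^2 - 7*d + 12) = d*(d - 4)^2*(d - 3)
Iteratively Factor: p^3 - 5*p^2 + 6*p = (p - 3)*(p^2 - 2*p) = (p - 3)*(p - 2)*(p)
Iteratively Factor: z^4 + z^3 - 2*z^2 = (z)*(z^3 + z^2 - 2*z) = z*(z - 1)*(z^2 + 2*z) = z^2*(z - 1)*(z + 2)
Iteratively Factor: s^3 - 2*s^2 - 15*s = (s - 5)*(s^2 + 3*s) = (s - 5)*(s + 3)*(s)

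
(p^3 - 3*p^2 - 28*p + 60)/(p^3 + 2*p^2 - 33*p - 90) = (p - 2)/(p + 3)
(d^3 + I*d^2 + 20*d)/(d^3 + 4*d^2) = (d^2 + I*d + 20)/(d*(d + 4))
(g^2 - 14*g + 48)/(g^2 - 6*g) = (g - 8)/g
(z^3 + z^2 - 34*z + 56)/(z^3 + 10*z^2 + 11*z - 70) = (z - 4)/(z + 5)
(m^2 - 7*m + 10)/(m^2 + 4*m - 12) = (m - 5)/(m + 6)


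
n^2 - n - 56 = (n - 8)*(n + 7)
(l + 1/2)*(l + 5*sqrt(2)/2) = l^2 + l/2 + 5*sqrt(2)*l/2 + 5*sqrt(2)/4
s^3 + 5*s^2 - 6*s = s*(s - 1)*(s + 6)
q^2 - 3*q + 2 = (q - 2)*(q - 1)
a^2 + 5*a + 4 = (a + 1)*(a + 4)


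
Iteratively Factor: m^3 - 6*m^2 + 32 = (m - 4)*(m^2 - 2*m - 8) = (m - 4)*(m + 2)*(m - 4)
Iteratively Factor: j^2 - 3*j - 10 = (j - 5)*(j + 2)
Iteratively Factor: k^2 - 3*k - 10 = (k - 5)*(k + 2)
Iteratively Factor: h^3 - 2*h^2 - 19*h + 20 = (h + 4)*(h^2 - 6*h + 5) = (h - 5)*(h + 4)*(h - 1)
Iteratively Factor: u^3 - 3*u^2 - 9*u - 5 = (u + 1)*(u^2 - 4*u - 5) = (u + 1)^2*(u - 5)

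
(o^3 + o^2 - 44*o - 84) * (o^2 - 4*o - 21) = o^5 - 3*o^4 - 69*o^3 + 71*o^2 + 1260*o + 1764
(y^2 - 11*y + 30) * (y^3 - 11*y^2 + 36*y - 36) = y^5 - 22*y^4 + 187*y^3 - 762*y^2 + 1476*y - 1080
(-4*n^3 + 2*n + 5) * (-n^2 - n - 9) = 4*n^5 + 4*n^4 + 34*n^3 - 7*n^2 - 23*n - 45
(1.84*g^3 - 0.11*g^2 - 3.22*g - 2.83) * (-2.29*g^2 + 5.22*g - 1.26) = -4.2136*g^5 + 9.8567*g^4 + 4.4812*g^3 - 10.1891*g^2 - 10.7154*g + 3.5658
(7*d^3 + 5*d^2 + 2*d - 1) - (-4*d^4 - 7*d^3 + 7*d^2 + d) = 4*d^4 + 14*d^3 - 2*d^2 + d - 1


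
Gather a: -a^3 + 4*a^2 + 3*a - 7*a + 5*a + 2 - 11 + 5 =-a^3 + 4*a^2 + a - 4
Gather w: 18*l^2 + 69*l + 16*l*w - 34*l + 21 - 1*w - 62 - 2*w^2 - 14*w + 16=18*l^2 + 35*l - 2*w^2 + w*(16*l - 15) - 25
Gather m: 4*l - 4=4*l - 4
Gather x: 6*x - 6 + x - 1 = 7*x - 7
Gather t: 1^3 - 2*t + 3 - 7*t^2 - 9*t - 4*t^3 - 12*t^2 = -4*t^3 - 19*t^2 - 11*t + 4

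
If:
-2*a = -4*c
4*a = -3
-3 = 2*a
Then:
No Solution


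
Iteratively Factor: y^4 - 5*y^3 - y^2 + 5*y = (y - 1)*(y^3 - 4*y^2 - 5*y) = (y - 1)*(y + 1)*(y^2 - 5*y) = (y - 5)*(y - 1)*(y + 1)*(y)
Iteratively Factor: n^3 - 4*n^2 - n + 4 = (n - 1)*(n^2 - 3*n - 4) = (n - 1)*(n + 1)*(n - 4)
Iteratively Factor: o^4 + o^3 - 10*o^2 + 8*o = (o + 4)*(o^3 - 3*o^2 + 2*o) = o*(o + 4)*(o^2 - 3*o + 2) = o*(o - 2)*(o + 4)*(o - 1)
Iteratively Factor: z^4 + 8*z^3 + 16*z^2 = (z)*(z^3 + 8*z^2 + 16*z) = z*(z + 4)*(z^2 + 4*z) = z*(z + 4)^2*(z)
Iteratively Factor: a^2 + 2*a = (a + 2)*(a)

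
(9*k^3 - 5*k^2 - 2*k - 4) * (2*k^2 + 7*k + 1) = 18*k^5 + 53*k^4 - 30*k^3 - 27*k^2 - 30*k - 4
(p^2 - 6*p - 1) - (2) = p^2 - 6*p - 3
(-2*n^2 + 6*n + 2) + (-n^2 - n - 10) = -3*n^2 + 5*n - 8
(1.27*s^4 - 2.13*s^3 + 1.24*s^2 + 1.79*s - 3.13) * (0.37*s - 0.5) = 0.4699*s^5 - 1.4231*s^4 + 1.5238*s^3 + 0.0423*s^2 - 2.0531*s + 1.565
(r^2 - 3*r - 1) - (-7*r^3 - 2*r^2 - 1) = 7*r^3 + 3*r^2 - 3*r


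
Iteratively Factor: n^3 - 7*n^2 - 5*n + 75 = (n - 5)*(n^2 - 2*n - 15) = (n - 5)*(n + 3)*(n - 5)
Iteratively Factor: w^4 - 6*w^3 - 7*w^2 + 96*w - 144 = (w + 4)*(w^3 - 10*w^2 + 33*w - 36) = (w - 3)*(w + 4)*(w^2 - 7*w + 12) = (w - 4)*(w - 3)*(w + 4)*(w - 3)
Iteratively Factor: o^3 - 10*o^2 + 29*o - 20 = (o - 5)*(o^2 - 5*o + 4) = (o - 5)*(o - 4)*(o - 1)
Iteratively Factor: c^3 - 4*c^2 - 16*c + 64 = (c + 4)*(c^2 - 8*c + 16) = (c - 4)*(c + 4)*(c - 4)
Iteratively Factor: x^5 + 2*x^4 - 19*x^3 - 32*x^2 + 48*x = (x + 3)*(x^4 - x^3 - 16*x^2 + 16*x) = (x + 3)*(x + 4)*(x^3 - 5*x^2 + 4*x) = x*(x + 3)*(x + 4)*(x^2 - 5*x + 4) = x*(x - 1)*(x + 3)*(x + 4)*(x - 4)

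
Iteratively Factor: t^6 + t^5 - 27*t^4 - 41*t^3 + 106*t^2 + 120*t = (t - 2)*(t^5 + 3*t^4 - 21*t^3 - 83*t^2 - 60*t) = (t - 2)*(t + 3)*(t^4 - 21*t^2 - 20*t) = t*(t - 2)*(t + 3)*(t^3 - 21*t - 20) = t*(t - 2)*(t + 1)*(t + 3)*(t^2 - t - 20) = t*(t - 2)*(t + 1)*(t + 3)*(t + 4)*(t - 5)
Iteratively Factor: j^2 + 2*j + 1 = (j + 1)*(j + 1)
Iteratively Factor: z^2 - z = (z)*(z - 1)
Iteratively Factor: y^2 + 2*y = (y)*(y + 2)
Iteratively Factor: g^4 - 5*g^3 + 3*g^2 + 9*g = (g - 3)*(g^3 - 2*g^2 - 3*g) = g*(g - 3)*(g^2 - 2*g - 3) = g*(g - 3)*(g + 1)*(g - 3)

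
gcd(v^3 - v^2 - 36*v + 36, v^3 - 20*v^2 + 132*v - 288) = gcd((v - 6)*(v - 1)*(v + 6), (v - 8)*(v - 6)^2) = v - 6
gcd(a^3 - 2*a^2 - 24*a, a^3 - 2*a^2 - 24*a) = a^3 - 2*a^2 - 24*a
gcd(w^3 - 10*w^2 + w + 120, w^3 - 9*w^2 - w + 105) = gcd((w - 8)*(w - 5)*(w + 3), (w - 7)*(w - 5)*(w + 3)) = w^2 - 2*w - 15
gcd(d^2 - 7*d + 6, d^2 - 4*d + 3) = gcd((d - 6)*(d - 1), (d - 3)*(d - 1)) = d - 1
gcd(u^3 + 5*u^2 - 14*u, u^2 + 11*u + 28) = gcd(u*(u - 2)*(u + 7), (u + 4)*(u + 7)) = u + 7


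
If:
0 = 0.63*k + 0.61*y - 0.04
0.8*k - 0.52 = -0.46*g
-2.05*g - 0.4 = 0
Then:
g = -0.20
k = 0.76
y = -0.72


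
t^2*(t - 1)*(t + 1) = t^4 - t^2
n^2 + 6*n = n*(n + 6)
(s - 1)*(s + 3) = s^2 + 2*s - 3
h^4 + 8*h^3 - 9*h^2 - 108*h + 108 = (h - 3)*(h - 1)*(h + 6)^2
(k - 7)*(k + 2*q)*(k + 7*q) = k^3 + 9*k^2*q - 7*k^2 + 14*k*q^2 - 63*k*q - 98*q^2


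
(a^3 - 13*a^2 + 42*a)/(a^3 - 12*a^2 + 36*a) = (a - 7)/(a - 6)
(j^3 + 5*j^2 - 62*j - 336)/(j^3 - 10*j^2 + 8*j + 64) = (j^2 + 13*j + 42)/(j^2 - 2*j - 8)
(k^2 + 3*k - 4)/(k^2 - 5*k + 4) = (k + 4)/(k - 4)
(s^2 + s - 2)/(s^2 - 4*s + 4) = (s^2 + s - 2)/(s^2 - 4*s + 4)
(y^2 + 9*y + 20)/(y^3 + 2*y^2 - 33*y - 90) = (y + 4)/(y^2 - 3*y - 18)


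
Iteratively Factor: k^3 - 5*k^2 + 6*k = (k - 3)*(k^2 - 2*k) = k*(k - 3)*(k - 2)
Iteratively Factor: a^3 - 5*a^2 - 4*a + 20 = (a - 5)*(a^2 - 4) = (a - 5)*(a + 2)*(a - 2)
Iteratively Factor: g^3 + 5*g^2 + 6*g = (g + 3)*(g^2 + 2*g) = g*(g + 3)*(g + 2)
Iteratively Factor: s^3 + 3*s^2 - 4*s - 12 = (s - 2)*(s^2 + 5*s + 6) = (s - 2)*(s + 3)*(s + 2)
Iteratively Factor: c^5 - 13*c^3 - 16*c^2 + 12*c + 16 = (c + 1)*(c^4 - c^3 - 12*c^2 - 4*c + 16) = (c - 4)*(c + 1)*(c^3 + 3*c^2 - 4) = (c - 4)*(c + 1)*(c + 2)*(c^2 + c - 2) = (c - 4)*(c + 1)*(c + 2)^2*(c - 1)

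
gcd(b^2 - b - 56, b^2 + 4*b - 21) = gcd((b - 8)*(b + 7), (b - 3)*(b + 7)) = b + 7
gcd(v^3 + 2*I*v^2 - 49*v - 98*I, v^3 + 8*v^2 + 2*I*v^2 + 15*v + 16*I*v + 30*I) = v + 2*I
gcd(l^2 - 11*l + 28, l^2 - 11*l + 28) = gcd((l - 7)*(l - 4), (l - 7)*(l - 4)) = l^2 - 11*l + 28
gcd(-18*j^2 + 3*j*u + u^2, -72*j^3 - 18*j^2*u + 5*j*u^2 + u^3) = 6*j + u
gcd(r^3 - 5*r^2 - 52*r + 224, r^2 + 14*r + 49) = r + 7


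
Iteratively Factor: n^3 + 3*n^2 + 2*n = (n)*(n^2 + 3*n + 2) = n*(n + 2)*(n + 1)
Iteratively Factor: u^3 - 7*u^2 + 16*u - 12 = (u - 2)*(u^2 - 5*u + 6) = (u - 3)*(u - 2)*(u - 2)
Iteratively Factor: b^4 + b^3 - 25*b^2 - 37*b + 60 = (b + 3)*(b^3 - 2*b^2 - 19*b + 20) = (b - 5)*(b + 3)*(b^2 + 3*b - 4) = (b - 5)*(b - 1)*(b + 3)*(b + 4)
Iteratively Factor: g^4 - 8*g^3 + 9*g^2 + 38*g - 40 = (g - 5)*(g^3 - 3*g^2 - 6*g + 8) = (g - 5)*(g - 4)*(g^2 + g - 2) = (g - 5)*(g - 4)*(g - 1)*(g + 2)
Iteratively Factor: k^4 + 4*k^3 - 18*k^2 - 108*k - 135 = (k + 3)*(k^3 + k^2 - 21*k - 45) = (k + 3)^2*(k^2 - 2*k - 15) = (k - 5)*(k + 3)^2*(k + 3)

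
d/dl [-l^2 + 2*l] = 2 - 2*l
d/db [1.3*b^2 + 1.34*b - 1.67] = 2.6*b + 1.34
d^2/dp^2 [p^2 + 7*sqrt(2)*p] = 2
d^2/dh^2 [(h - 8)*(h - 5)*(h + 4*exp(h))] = 4*h^2*exp(h) - 36*h*exp(h) + 6*h + 64*exp(h) - 26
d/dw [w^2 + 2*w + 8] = 2*w + 2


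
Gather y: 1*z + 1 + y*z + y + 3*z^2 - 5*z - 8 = y*(z + 1) + 3*z^2 - 4*z - 7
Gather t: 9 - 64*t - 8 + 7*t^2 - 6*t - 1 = 7*t^2 - 70*t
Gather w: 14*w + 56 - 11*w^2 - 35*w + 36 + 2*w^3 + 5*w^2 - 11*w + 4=2*w^3 - 6*w^2 - 32*w + 96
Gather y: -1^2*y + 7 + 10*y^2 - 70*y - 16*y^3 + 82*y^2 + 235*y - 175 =-16*y^3 + 92*y^2 + 164*y - 168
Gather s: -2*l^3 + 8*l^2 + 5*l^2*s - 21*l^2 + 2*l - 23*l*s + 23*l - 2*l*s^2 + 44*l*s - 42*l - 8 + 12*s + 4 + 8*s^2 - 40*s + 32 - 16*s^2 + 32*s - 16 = -2*l^3 - 13*l^2 - 17*l + s^2*(-2*l - 8) + s*(5*l^2 + 21*l + 4) + 12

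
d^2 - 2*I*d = d*(d - 2*I)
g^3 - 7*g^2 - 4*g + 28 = (g - 7)*(g - 2)*(g + 2)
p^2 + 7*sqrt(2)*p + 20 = (p + 2*sqrt(2))*(p + 5*sqrt(2))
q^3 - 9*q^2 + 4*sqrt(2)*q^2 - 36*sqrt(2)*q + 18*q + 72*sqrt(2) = (q - 6)*(q - 3)*(q + 4*sqrt(2))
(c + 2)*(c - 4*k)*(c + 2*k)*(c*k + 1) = c^4*k - 2*c^3*k^2 + 2*c^3*k + c^3 - 8*c^2*k^3 - 4*c^2*k^2 - 2*c^2*k + 2*c^2 - 16*c*k^3 - 8*c*k^2 - 4*c*k - 16*k^2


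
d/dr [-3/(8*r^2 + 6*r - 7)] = 6*(8*r + 3)/(8*r^2 + 6*r - 7)^2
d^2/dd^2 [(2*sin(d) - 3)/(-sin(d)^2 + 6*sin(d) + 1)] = 2*(-sin(d)^5 - 31*sin(d)^3 + 57*sin(d)^2 + 50*sin(d) - 123)/(6*sin(d) + cos(d)^2)^3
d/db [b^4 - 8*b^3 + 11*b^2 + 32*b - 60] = 4*b^3 - 24*b^2 + 22*b + 32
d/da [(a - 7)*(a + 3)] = 2*a - 4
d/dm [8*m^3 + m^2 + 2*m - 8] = 24*m^2 + 2*m + 2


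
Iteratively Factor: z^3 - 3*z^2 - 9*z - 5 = (z + 1)*(z^2 - 4*z - 5) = (z + 1)^2*(z - 5)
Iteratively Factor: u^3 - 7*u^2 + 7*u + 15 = (u - 5)*(u^2 - 2*u - 3) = (u - 5)*(u + 1)*(u - 3)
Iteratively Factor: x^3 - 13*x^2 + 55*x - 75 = (x - 3)*(x^2 - 10*x + 25) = (x - 5)*(x - 3)*(x - 5)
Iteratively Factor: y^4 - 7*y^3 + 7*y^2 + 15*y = (y + 1)*(y^3 - 8*y^2 + 15*y) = y*(y + 1)*(y^2 - 8*y + 15) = y*(y - 5)*(y + 1)*(y - 3)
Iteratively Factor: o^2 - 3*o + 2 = (o - 2)*(o - 1)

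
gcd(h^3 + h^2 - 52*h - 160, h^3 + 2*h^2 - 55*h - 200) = h^2 - 3*h - 40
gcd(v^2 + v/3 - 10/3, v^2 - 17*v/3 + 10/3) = 1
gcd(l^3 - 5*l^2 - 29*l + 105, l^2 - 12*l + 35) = l - 7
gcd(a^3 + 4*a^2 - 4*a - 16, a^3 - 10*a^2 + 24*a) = 1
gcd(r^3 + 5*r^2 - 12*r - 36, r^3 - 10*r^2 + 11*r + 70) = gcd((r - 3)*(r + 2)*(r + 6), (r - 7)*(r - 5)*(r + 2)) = r + 2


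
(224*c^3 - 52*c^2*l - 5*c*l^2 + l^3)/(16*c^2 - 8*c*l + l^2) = (56*c^2 + c*l - l^2)/(4*c - l)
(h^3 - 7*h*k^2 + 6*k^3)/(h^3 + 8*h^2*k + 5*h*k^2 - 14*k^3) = (h^2 + h*k - 6*k^2)/(h^2 + 9*h*k + 14*k^2)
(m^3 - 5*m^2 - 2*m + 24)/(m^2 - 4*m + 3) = (m^2 - 2*m - 8)/(m - 1)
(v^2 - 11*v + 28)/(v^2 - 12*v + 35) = (v - 4)/(v - 5)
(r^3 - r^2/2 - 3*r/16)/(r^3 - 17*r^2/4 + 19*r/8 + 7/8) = r*(4*r - 3)/(2*(2*r^2 - 9*r + 7))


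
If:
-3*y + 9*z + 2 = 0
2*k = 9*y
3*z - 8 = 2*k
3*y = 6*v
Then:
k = -39/8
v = -13/24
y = -13/12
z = -7/12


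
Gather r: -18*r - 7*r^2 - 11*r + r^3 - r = r^3 - 7*r^2 - 30*r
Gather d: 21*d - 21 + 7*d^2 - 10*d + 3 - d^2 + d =6*d^2 + 12*d - 18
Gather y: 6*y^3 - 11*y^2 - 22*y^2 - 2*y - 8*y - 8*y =6*y^3 - 33*y^2 - 18*y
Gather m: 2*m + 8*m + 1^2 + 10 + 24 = 10*m + 35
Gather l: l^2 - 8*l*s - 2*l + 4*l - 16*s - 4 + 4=l^2 + l*(2 - 8*s) - 16*s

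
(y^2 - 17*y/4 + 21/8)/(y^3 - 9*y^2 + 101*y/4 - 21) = (4*y - 3)/(2*(2*y^2 - 11*y + 12))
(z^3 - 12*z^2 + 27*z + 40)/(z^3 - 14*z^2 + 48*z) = (z^2 - 4*z - 5)/(z*(z - 6))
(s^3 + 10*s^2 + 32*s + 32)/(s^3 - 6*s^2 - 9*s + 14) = (s^2 + 8*s + 16)/(s^2 - 8*s + 7)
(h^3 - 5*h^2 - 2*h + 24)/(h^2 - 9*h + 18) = (h^2 - 2*h - 8)/(h - 6)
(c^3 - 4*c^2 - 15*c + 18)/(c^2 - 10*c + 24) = (c^2 + 2*c - 3)/(c - 4)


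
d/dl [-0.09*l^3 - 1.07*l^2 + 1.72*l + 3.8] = -0.27*l^2 - 2.14*l + 1.72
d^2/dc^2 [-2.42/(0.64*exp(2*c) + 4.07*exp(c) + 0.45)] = (-2.42*(1.28*exp(c) + 4.07)*(2.56*exp(c) + 8.14)*exp(c) + (6.1952*exp(c) + 9.8494)*(0.64*exp(2*c) + 4.07*exp(c) + 0.45))*exp(c)/(0.64*exp(2*c) + 4.07*exp(c) + 0.45)^3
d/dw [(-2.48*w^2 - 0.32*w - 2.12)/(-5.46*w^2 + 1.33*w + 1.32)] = (-5.0456*w^2 - 29.6976*w + 2.3972)/(29.8116*w^4 - 14.5236*w^3 - 12.6455*w^2 + 3.5112*w + 1.7424)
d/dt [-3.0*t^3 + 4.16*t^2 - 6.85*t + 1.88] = -9.0*t^2 + 8.32*t - 6.85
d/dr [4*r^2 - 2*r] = 8*r - 2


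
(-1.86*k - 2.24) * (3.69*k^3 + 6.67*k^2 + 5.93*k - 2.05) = -6.8634*k^4 - 20.6718*k^3 - 25.9706*k^2 - 9.4702*k + 4.592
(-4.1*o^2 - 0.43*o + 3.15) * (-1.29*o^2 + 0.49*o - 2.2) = 5.289*o^4 - 1.4543*o^3 + 4.7458*o^2 + 2.4895*o - 6.93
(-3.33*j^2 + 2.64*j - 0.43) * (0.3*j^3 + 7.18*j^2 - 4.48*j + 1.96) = -0.999*j^5 - 23.1174*j^4 + 33.7446*j^3 - 21.4414*j^2 + 7.1008*j - 0.8428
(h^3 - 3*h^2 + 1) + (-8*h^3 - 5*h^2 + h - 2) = -7*h^3 - 8*h^2 + h - 1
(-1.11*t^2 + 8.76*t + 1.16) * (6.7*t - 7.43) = -7.437*t^3 + 66.9393*t^2 - 57.3148*t - 8.6188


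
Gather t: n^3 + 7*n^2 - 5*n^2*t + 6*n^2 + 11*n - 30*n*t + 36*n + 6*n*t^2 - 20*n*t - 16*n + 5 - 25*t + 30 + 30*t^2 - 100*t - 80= n^3 + 13*n^2 + 31*n + t^2*(6*n + 30) + t*(-5*n^2 - 50*n - 125) - 45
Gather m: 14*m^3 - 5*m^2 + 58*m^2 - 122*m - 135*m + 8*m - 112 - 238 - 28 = 14*m^3 + 53*m^2 - 249*m - 378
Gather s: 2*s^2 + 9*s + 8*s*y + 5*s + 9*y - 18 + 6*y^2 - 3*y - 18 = 2*s^2 + s*(8*y + 14) + 6*y^2 + 6*y - 36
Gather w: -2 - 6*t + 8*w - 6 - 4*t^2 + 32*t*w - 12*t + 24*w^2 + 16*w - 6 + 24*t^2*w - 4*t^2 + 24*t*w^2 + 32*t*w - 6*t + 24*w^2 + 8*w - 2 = -8*t^2 - 24*t + w^2*(24*t + 48) + w*(24*t^2 + 64*t + 32) - 16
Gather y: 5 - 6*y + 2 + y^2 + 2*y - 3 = y^2 - 4*y + 4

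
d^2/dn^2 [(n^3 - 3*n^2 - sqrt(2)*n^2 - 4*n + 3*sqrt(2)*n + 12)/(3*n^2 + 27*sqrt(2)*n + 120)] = 4*(15*sqrt(2)*n^3 + 68*n^3 + 198*n^2 + 600*sqrt(2)*n^2 - 18*sqrt(2)*n + 2640*n - 2748 - 80*sqrt(2))/(3*(n^6 + 27*sqrt(2)*n^5 + 606*n^4 + 3618*sqrt(2)*n^3 + 24240*n^2 + 43200*sqrt(2)*n + 64000))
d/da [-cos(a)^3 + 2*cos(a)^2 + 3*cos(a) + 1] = -3*sin(a)^3 - 4*sin(a)*cos(a)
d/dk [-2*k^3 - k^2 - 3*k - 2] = -6*k^2 - 2*k - 3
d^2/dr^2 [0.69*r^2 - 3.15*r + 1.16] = 1.38000000000000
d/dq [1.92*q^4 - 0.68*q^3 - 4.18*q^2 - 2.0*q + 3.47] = 7.68*q^3 - 2.04*q^2 - 8.36*q - 2.0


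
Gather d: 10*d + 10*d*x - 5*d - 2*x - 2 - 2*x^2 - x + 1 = d*(10*x + 5) - 2*x^2 - 3*x - 1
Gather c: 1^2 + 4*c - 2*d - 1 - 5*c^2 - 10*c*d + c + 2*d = -5*c^2 + c*(5 - 10*d)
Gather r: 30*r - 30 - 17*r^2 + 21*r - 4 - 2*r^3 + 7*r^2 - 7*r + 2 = -2*r^3 - 10*r^2 + 44*r - 32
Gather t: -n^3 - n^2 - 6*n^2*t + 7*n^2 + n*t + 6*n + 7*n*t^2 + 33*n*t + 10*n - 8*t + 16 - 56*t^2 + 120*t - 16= -n^3 + 6*n^2 + 16*n + t^2*(7*n - 56) + t*(-6*n^2 + 34*n + 112)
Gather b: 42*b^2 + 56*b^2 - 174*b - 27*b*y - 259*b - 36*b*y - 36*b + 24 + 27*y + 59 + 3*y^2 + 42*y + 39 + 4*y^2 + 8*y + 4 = 98*b^2 + b*(-63*y - 469) + 7*y^2 + 77*y + 126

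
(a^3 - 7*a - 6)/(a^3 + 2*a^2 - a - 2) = (a - 3)/(a - 1)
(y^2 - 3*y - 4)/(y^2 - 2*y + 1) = (y^2 - 3*y - 4)/(y^2 - 2*y + 1)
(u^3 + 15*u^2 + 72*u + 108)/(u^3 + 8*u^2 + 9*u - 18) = (u + 6)/(u - 1)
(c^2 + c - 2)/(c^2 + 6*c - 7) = (c + 2)/(c + 7)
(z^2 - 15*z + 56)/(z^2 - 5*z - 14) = (z - 8)/(z + 2)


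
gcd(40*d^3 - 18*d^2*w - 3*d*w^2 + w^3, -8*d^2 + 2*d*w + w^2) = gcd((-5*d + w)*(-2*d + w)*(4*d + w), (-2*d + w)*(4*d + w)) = -8*d^2 + 2*d*w + w^2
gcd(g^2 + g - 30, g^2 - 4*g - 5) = g - 5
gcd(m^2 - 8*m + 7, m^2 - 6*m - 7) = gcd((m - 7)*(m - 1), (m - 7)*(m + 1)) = m - 7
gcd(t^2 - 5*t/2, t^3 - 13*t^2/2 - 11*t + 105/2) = t - 5/2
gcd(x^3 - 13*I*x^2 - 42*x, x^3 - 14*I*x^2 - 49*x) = x^2 - 7*I*x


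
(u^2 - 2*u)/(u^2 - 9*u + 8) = u*(u - 2)/(u^2 - 9*u + 8)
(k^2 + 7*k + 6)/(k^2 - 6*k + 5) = (k^2 + 7*k + 6)/(k^2 - 6*k + 5)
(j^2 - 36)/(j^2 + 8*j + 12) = (j - 6)/(j + 2)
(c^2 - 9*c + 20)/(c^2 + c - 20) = (c - 5)/(c + 5)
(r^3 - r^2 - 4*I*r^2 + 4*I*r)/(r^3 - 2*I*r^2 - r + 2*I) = r*(r - 4*I)/(r^2 + r*(1 - 2*I) - 2*I)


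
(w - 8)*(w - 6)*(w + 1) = w^3 - 13*w^2 + 34*w + 48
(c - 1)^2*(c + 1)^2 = c^4 - 2*c^2 + 1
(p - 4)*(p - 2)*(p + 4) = p^3 - 2*p^2 - 16*p + 32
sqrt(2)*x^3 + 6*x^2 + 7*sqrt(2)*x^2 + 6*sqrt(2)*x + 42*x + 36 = (x + 6)*(x + 3*sqrt(2))*(sqrt(2)*x + sqrt(2))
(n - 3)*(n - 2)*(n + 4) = n^3 - n^2 - 14*n + 24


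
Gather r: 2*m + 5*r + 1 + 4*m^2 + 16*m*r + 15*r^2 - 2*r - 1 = 4*m^2 + 2*m + 15*r^2 + r*(16*m + 3)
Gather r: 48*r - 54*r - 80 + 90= 10 - 6*r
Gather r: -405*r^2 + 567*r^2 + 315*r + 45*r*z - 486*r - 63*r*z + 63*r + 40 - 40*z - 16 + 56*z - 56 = 162*r^2 + r*(-18*z - 108) + 16*z - 32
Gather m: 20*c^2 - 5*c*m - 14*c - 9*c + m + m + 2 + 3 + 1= 20*c^2 - 23*c + m*(2 - 5*c) + 6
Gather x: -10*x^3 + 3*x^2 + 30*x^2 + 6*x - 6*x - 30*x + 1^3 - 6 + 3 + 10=-10*x^3 + 33*x^2 - 30*x + 8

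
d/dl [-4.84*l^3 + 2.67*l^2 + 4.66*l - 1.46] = -14.52*l^2 + 5.34*l + 4.66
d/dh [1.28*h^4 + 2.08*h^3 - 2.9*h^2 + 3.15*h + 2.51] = 5.12*h^3 + 6.24*h^2 - 5.8*h + 3.15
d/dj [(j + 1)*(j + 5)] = 2*j + 6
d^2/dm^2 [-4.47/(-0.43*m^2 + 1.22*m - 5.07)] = (-1.653006*m^2 + 4.689924*m + 4.47*(0.86*m - 1.22)*(1.72*m - 2.44) - 19.490094)/(0.43*m^2 - 1.22*m + 5.07)^3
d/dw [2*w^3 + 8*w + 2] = 6*w^2 + 8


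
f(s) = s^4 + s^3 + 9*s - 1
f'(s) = 4*s^3 + 3*s^2 + 9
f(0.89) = 8.34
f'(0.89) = 14.20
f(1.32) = 16.22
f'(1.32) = 23.43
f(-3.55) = 81.13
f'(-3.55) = -132.15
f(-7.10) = 2118.36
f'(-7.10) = -1271.41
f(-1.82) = -12.44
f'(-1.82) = -5.18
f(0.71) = 6.00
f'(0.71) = 11.94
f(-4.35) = 235.60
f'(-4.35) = -263.48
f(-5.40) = 643.24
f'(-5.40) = -533.38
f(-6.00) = 1025.00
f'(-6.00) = -747.00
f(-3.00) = 26.00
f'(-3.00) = -72.00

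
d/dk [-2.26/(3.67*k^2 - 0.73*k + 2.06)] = (16.5884*k - 1.6498)/(3.67*k^2 - 0.73*k + 2.06)^2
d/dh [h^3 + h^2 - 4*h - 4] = 3*h^2 + 2*h - 4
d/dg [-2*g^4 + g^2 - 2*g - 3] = -8*g^3 + 2*g - 2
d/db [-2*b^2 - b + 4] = -4*b - 1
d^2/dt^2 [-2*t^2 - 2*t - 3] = -4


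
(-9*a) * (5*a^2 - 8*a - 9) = -45*a^3 + 72*a^2 + 81*a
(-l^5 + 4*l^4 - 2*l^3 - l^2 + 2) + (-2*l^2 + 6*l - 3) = -l^5 + 4*l^4 - 2*l^3 - 3*l^2 + 6*l - 1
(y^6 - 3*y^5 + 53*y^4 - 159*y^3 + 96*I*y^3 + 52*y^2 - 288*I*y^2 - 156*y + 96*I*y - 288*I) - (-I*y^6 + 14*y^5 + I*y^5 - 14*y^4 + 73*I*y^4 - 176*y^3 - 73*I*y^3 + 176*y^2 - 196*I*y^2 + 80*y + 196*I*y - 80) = y^6 + I*y^6 - 17*y^5 - I*y^5 + 67*y^4 - 73*I*y^4 + 17*y^3 + 169*I*y^3 - 124*y^2 - 92*I*y^2 - 236*y - 100*I*y + 80 - 288*I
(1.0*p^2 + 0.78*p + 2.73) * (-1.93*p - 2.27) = -1.93*p^3 - 3.7754*p^2 - 7.0395*p - 6.1971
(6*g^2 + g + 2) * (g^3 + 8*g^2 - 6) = 6*g^5 + 49*g^4 + 10*g^3 - 20*g^2 - 6*g - 12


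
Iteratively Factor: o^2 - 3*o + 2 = (o - 1)*(o - 2)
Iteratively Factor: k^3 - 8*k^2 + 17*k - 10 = (k - 5)*(k^2 - 3*k + 2) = (k - 5)*(k - 2)*(k - 1)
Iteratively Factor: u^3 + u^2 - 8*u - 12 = (u + 2)*(u^2 - u - 6) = (u + 2)^2*(u - 3)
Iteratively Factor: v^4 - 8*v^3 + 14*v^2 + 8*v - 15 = (v - 3)*(v^3 - 5*v^2 - v + 5) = (v - 3)*(v + 1)*(v^2 - 6*v + 5) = (v - 3)*(v - 1)*(v + 1)*(v - 5)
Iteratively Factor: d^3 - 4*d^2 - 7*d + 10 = (d + 2)*(d^2 - 6*d + 5) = (d - 5)*(d + 2)*(d - 1)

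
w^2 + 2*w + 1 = (w + 1)^2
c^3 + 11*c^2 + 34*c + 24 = (c + 1)*(c + 4)*(c + 6)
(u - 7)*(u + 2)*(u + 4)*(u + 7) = u^4 + 6*u^3 - 41*u^2 - 294*u - 392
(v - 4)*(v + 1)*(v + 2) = v^3 - v^2 - 10*v - 8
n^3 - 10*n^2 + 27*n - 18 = (n - 6)*(n - 3)*(n - 1)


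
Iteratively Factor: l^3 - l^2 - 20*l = (l)*(l^2 - l - 20) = l*(l + 4)*(l - 5)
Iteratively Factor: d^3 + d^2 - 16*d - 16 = (d - 4)*(d^2 + 5*d + 4) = (d - 4)*(d + 4)*(d + 1)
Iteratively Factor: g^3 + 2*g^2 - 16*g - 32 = (g + 4)*(g^2 - 2*g - 8) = (g - 4)*(g + 4)*(g + 2)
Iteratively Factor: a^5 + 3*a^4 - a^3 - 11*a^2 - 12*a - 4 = (a + 1)*(a^4 + 2*a^3 - 3*a^2 - 8*a - 4) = (a + 1)*(a + 2)*(a^3 - 3*a - 2) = (a + 1)^2*(a + 2)*(a^2 - a - 2) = (a + 1)^3*(a + 2)*(a - 2)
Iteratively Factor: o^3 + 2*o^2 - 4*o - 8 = (o - 2)*(o^2 + 4*o + 4) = (o - 2)*(o + 2)*(o + 2)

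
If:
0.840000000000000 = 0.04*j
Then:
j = 21.00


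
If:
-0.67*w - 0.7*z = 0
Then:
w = -1.04477611940298*z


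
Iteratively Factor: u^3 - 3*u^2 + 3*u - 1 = (u - 1)*(u^2 - 2*u + 1) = (u - 1)^2*(u - 1)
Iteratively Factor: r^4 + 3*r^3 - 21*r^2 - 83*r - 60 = (r + 4)*(r^3 - r^2 - 17*r - 15) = (r + 1)*(r + 4)*(r^2 - 2*r - 15) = (r + 1)*(r + 3)*(r + 4)*(r - 5)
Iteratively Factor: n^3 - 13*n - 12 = (n + 1)*(n^2 - n - 12) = (n + 1)*(n + 3)*(n - 4)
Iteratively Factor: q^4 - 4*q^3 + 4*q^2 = (q - 2)*(q^3 - 2*q^2) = q*(q - 2)*(q^2 - 2*q) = q^2*(q - 2)*(q - 2)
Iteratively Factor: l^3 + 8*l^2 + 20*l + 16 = (l + 2)*(l^2 + 6*l + 8) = (l + 2)*(l + 4)*(l + 2)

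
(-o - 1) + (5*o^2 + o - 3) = 5*o^2 - 4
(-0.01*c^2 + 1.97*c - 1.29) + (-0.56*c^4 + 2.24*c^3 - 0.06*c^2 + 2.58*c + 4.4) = -0.56*c^4 + 2.24*c^3 - 0.07*c^2 + 4.55*c + 3.11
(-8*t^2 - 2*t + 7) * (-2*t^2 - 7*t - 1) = 16*t^4 + 60*t^3 + 8*t^2 - 47*t - 7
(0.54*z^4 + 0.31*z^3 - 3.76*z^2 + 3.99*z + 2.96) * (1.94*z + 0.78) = 1.0476*z^5 + 1.0226*z^4 - 7.0526*z^3 + 4.8078*z^2 + 8.8546*z + 2.3088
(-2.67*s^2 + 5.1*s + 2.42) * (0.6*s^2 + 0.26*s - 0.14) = -1.602*s^4 + 2.3658*s^3 + 3.1518*s^2 - 0.0848*s - 0.3388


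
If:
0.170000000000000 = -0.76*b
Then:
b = -0.22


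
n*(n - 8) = n^2 - 8*n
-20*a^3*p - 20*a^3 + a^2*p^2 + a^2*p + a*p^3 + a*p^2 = (-4*a + p)*(5*a + p)*(a*p + a)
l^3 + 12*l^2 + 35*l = l*(l + 5)*(l + 7)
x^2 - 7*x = x*(x - 7)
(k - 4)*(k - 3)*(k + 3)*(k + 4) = k^4 - 25*k^2 + 144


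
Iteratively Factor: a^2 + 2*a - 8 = (a - 2)*(a + 4)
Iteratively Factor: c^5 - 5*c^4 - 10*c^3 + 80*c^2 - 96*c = (c - 4)*(c^4 - c^3 - 14*c^2 + 24*c) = (c - 4)*(c - 3)*(c^3 + 2*c^2 - 8*c) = (c - 4)*(c - 3)*(c - 2)*(c^2 + 4*c) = c*(c - 4)*(c - 3)*(c - 2)*(c + 4)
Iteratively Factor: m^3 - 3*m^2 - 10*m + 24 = (m - 4)*(m^2 + m - 6) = (m - 4)*(m + 3)*(m - 2)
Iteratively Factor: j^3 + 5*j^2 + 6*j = (j + 3)*(j^2 + 2*j) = j*(j + 3)*(j + 2)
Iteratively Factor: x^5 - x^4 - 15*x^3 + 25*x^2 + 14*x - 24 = (x - 3)*(x^4 + 2*x^3 - 9*x^2 - 2*x + 8) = (x - 3)*(x + 4)*(x^3 - 2*x^2 - x + 2) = (x - 3)*(x + 1)*(x + 4)*(x^2 - 3*x + 2) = (x - 3)*(x - 2)*(x + 1)*(x + 4)*(x - 1)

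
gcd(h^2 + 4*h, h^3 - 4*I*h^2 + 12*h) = h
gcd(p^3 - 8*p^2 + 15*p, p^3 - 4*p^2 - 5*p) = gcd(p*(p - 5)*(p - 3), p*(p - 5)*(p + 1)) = p^2 - 5*p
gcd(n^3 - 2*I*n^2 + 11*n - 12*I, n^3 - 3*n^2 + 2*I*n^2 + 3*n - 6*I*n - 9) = n^2 + 2*I*n + 3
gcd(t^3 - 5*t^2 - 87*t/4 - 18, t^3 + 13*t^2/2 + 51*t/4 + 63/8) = t^2 + 3*t + 9/4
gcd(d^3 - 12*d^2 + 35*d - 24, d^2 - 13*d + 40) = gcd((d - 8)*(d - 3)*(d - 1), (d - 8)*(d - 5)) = d - 8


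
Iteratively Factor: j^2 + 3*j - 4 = (j - 1)*(j + 4)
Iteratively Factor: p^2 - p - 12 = (p - 4)*(p + 3)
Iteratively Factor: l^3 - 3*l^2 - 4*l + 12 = (l - 3)*(l^2 - 4) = (l - 3)*(l - 2)*(l + 2)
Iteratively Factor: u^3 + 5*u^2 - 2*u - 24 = (u - 2)*(u^2 + 7*u + 12) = (u - 2)*(u + 4)*(u + 3)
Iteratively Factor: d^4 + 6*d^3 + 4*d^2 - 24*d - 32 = (d - 2)*(d^3 + 8*d^2 + 20*d + 16) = (d - 2)*(d + 2)*(d^2 + 6*d + 8) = (d - 2)*(d + 2)*(d + 4)*(d + 2)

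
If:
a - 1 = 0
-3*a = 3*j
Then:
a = 1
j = -1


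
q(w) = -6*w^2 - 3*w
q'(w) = -12*w - 3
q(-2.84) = -39.87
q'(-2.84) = 31.08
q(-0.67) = -0.68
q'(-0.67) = 5.04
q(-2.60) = -32.76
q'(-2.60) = 28.20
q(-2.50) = -30.00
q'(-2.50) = 27.00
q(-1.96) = -17.17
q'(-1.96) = 20.52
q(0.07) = -0.24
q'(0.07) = -3.84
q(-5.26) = -150.23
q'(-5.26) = 60.12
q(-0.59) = -0.32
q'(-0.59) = 4.08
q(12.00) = -900.00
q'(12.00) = -147.00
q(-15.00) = -1305.00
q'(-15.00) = 177.00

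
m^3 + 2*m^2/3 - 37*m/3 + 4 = (m - 3)*(m - 1/3)*(m + 4)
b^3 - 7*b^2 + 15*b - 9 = (b - 3)^2*(b - 1)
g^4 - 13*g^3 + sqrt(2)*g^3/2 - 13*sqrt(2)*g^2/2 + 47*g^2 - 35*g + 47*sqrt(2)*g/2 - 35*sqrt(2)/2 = (g - 7)*(g - 5)*(g - 1)*(g + sqrt(2)/2)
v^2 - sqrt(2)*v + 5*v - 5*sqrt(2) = (v + 5)*(v - sqrt(2))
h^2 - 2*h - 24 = (h - 6)*(h + 4)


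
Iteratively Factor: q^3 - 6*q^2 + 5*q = (q - 1)*(q^2 - 5*q) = (q - 5)*(q - 1)*(q)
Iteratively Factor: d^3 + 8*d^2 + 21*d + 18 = (d + 3)*(d^2 + 5*d + 6) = (d + 3)^2*(d + 2)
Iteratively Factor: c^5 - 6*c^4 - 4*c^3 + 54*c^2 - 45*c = (c + 3)*(c^4 - 9*c^3 + 23*c^2 - 15*c) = c*(c + 3)*(c^3 - 9*c^2 + 23*c - 15) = c*(c - 3)*(c + 3)*(c^2 - 6*c + 5) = c*(c - 5)*(c - 3)*(c + 3)*(c - 1)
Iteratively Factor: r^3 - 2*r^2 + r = (r - 1)*(r^2 - r) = (r - 1)^2*(r)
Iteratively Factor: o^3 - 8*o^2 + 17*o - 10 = (o - 2)*(o^2 - 6*o + 5) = (o - 5)*(o - 2)*(o - 1)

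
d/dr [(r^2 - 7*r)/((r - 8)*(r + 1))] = 8*(7 - 2*r)/(r^4 - 14*r^3 + 33*r^2 + 112*r + 64)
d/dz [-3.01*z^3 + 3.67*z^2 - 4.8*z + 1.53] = -9.03*z^2 + 7.34*z - 4.8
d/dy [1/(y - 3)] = -1/(y - 3)^2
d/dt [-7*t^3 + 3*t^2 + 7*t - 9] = -21*t^2 + 6*t + 7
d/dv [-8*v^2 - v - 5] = -16*v - 1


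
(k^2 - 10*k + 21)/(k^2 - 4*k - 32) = (-k^2 + 10*k - 21)/(-k^2 + 4*k + 32)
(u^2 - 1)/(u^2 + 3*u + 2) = (u - 1)/(u + 2)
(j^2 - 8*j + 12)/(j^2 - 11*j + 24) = (j^2 - 8*j + 12)/(j^2 - 11*j + 24)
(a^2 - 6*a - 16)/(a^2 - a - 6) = (a - 8)/(a - 3)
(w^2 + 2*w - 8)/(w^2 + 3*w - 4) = (w - 2)/(w - 1)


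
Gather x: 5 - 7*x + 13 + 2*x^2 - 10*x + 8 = 2*x^2 - 17*x + 26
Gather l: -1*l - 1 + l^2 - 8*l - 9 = l^2 - 9*l - 10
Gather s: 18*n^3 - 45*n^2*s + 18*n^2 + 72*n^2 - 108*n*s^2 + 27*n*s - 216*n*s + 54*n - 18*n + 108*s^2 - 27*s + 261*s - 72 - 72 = 18*n^3 + 90*n^2 + 36*n + s^2*(108 - 108*n) + s*(-45*n^2 - 189*n + 234) - 144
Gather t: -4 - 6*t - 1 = -6*t - 5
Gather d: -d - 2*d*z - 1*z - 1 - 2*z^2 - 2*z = d*(-2*z - 1) - 2*z^2 - 3*z - 1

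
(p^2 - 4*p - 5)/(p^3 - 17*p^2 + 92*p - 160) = (p + 1)/(p^2 - 12*p + 32)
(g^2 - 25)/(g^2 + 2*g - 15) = (g - 5)/(g - 3)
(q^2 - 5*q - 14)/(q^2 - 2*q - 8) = (q - 7)/(q - 4)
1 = 1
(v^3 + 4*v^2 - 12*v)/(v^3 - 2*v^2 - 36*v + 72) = v/(v - 6)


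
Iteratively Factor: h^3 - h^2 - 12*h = (h)*(h^2 - h - 12) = h*(h - 4)*(h + 3)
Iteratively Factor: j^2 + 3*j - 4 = (j + 4)*(j - 1)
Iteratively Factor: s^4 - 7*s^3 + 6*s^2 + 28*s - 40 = (s - 2)*(s^3 - 5*s^2 - 4*s + 20) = (s - 2)*(s + 2)*(s^2 - 7*s + 10) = (s - 5)*(s - 2)*(s + 2)*(s - 2)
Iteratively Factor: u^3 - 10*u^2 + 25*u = (u - 5)*(u^2 - 5*u) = (u - 5)^2*(u)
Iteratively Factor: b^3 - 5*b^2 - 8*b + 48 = (b + 3)*(b^2 - 8*b + 16) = (b - 4)*(b + 3)*(b - 4)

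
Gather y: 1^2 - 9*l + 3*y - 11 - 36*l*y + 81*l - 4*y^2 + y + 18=72*l - 4*y^2 + y*(4 - 36*l) + 8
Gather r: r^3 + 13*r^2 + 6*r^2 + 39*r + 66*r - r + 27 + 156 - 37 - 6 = r^3 + 19*r^2 + 104*r + 140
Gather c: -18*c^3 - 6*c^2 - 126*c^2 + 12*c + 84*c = -18*c^3 - 132*c^2 + 96*c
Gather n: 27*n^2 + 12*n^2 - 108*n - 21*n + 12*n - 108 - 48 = 39*n^2 - 117*n - 156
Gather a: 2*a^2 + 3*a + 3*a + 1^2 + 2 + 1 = 2*a^2 + 6*a + 4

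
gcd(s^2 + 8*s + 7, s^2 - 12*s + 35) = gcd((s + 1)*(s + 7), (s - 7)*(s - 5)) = 1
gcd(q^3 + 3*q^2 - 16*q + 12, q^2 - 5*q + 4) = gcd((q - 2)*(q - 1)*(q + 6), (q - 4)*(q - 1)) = q - 1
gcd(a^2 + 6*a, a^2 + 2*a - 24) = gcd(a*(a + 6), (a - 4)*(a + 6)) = a + 6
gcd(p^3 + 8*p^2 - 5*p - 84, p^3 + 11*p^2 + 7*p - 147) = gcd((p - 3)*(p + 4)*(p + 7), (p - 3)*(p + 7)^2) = p^2 + 4*p - 21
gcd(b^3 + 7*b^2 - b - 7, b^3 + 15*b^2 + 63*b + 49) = b^2 + 8*b + 7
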